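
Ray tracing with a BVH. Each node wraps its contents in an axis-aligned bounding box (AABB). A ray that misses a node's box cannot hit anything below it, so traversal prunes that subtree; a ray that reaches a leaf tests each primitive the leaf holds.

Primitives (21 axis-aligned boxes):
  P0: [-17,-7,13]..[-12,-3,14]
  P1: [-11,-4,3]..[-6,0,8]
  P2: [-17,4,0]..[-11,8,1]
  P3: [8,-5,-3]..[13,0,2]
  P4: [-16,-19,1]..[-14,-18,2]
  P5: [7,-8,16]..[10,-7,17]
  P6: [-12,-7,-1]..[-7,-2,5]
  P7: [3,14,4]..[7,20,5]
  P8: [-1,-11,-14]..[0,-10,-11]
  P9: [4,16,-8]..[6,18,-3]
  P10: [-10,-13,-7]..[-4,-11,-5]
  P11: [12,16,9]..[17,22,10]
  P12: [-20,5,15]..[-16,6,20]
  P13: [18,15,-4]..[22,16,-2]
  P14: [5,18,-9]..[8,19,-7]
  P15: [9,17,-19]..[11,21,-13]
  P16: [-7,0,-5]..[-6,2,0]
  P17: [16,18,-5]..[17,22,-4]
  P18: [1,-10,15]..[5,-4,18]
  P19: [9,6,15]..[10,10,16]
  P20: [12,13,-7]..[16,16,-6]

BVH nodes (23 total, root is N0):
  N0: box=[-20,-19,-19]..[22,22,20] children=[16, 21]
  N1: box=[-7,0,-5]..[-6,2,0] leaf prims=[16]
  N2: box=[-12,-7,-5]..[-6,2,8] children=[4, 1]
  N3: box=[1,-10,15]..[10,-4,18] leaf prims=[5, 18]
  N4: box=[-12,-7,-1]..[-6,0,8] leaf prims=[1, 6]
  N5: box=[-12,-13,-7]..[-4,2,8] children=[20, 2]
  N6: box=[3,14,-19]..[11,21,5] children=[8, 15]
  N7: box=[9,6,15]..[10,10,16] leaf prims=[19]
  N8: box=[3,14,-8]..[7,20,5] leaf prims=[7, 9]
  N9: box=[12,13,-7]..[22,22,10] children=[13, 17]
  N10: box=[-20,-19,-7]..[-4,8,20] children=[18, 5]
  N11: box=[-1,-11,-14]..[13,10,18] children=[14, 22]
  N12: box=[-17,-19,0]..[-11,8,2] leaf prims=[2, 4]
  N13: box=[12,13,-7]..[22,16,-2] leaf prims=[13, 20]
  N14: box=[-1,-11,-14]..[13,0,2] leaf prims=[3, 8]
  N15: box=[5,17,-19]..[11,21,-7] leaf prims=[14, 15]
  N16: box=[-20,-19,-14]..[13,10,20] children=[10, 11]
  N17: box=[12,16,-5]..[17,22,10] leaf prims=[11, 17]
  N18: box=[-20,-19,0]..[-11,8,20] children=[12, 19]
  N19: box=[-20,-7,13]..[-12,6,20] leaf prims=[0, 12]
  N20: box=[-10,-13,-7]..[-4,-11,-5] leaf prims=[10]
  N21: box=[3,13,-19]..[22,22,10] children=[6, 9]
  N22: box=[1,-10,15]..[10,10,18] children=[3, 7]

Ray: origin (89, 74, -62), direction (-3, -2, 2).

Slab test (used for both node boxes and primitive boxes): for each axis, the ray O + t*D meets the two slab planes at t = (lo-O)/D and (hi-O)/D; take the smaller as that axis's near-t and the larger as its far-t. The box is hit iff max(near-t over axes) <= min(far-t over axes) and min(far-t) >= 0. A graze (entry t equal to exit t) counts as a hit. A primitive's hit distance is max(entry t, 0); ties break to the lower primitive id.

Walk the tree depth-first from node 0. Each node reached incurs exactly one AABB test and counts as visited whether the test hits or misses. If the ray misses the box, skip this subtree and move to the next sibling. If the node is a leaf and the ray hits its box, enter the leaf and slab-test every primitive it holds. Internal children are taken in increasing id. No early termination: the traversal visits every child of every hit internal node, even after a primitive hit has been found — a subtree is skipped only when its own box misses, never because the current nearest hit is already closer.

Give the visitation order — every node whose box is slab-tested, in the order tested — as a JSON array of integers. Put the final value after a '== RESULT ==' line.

Trace the traversal:
N0 x:[67/3,109/3] y:[26,93/2] z:[43/2,41] -> hit [26,109/3], descend [16, 21]
  N16 x:[76/3,109/3] y:[32,93/2] z:[24,41] -> hit [32,109/3], descend [10, 11]
    N10 x:[31,109/3] y:[33,93/2] z:[55/2,41] -> hit [33,109/3], descend [5, 18]
      N5 x:[31,101/3] y:[36,87/2] z:[55/2,35] -> miss, prune
      N18 x:[100/3,109/3] y:[33,93/2] z:[31,41] -> hit [100/3,109/3], descend [12, 19]
        N12 x:[100/3,106/3] y:[33,93/2] z:[31,32] -> miss, prune
        N19 x:[101/3,109/3] y:[34,81/2] z:[75/2,41] -> miss, prune
    N11 x:[76/3,30] y:[32,85/2] z:[24,40] -> miss, prune
  N21 x:[67/3,86/3] y:[26,61/2] z:[43/2,36] -> hit [26,86/3], descend [6, 9]
    N6 x:[26,86/3] y:[53/2,30] z:[43/2,67/2] -> hit [53/2,86/3], descend [8, 15]
      N8 x:[82/3,86/3] y:[27,30] z:[27,67/2] -> hit [82/3,86/3] leaf, test {P7(miss), P9@t=28}
      N15 x:[26,28] y:[53/2,57/2] z:[43/2,55/2] -> hit [53/2,55/2] leaf, test {P14@t=55/2, P15(miss)}
    N9 x:[67/3,77/3] y:[26,61/2] z:[55/2,36] -> miss, prune

order=[0, 16, 10, 5, 18, 12, 19, 11, 21, 6, 8, 15, 9]  |boxes|=13  |leaves|=2  hit=P14

== RESULT ==
[0, 16, 10, 5, 18, 12, 19, 11, 21, 6, 8, 15, 9]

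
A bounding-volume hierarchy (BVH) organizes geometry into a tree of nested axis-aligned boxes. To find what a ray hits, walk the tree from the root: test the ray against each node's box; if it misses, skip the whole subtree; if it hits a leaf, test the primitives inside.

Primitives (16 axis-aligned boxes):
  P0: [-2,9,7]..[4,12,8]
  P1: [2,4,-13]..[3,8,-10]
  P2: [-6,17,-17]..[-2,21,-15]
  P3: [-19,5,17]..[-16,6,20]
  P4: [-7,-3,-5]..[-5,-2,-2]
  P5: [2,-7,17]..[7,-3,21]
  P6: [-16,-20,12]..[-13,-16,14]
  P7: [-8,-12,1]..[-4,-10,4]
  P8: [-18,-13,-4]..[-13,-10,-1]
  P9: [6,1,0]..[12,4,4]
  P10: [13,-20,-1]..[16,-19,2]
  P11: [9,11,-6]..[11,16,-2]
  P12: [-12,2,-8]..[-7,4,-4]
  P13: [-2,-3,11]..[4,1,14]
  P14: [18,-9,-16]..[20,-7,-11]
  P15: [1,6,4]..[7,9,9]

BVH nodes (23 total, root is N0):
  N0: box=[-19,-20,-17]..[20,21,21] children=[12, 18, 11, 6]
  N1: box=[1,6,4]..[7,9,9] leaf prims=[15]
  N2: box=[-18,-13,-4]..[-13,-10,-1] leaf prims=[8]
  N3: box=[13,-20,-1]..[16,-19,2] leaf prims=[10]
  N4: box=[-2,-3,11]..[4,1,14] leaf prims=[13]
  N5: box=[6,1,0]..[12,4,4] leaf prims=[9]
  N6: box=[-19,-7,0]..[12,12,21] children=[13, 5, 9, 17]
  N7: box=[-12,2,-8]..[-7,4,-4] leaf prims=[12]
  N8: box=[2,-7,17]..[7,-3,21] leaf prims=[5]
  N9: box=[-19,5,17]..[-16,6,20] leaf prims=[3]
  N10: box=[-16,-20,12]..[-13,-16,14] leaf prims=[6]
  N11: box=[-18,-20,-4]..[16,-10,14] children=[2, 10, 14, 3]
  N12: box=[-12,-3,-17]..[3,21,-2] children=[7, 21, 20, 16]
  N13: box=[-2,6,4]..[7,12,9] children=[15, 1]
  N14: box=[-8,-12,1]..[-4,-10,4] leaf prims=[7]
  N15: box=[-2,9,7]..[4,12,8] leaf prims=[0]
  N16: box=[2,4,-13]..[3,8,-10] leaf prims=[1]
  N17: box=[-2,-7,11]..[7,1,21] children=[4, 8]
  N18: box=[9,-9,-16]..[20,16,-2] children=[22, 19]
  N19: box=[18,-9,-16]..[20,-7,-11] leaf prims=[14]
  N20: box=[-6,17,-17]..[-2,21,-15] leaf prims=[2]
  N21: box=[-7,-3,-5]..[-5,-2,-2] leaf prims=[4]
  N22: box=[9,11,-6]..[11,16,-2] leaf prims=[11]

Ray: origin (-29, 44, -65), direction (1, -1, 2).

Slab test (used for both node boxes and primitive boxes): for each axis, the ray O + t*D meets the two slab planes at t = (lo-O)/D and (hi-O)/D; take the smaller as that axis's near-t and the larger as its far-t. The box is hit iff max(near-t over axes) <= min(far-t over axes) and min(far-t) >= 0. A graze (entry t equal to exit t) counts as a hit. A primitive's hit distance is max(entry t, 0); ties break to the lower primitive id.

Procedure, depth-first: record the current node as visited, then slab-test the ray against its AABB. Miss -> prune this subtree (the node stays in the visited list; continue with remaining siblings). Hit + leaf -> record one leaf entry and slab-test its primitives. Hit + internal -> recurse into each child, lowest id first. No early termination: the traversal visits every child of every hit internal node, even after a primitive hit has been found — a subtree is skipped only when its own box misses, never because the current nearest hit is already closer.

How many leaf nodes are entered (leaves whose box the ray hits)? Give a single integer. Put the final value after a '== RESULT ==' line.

Traverse from the root:
N0 x:[10,49] y:[23,64] z:[24,43] -> hit [24,43], descend [6, 11, 12, 18]
  N6 x:[10,41] y:[32,51] z:[65/2,43] -> hit [65/2,41], descend [5, 9, 13, 17]
    N5 x:[35,41] y:[40,43] z:[65/2,69/2] -> miss, prune
    N9 x:[10,13] y:[38,39] z:[41,85/2] -> miss, prune
    N13 x:[27,36] y:[32,38] z:[69/2,37] -> hit [69/2,36], descend [1, 15]
      N1 x:[30,36] y:[35,38] z:[69/2,37] -> hit [35,36] leaf, test {P15@t=35}
      N15 x:[27,33] y:[32,35] z:[36,73/2] -> miss, prune
    N17 x:[27,36] y:[43,51] z:[38,43] -> miss, prune
  N11 x:[11,45] y:[54,64] z:[61/2,79/2] -> miss, prune
  N12 x:[17,32] y:[23,47] z:[24,63/2] -> hit [24,63/2], descend [7, 16, 20, 21]
    N7 x:[17,22] y:[40,42] z:[57/2,61/2] -> miss, prune
    N16 x:[31,32] y:[36,40] z:[26,55/2] -> miss, prune
    N20 x:[23,27] y:[23,27] z:[24,25] -> hit [24,25] leaf, test {P2@t=24}
    N21 x:[22,24] y:[46,47] z:[30,63/2] -> miss, prune
  N18 x:[38,49] y:[28,53] z:[49/2,63/2] -> miss, prune

order=[0, 6, 5, 9, 13, 1, 15, 17, 11, 12, 7, 16, 20, 21, 18]  |boxes|=15  |leaves|=2  hit=P2

== RESULT ==
2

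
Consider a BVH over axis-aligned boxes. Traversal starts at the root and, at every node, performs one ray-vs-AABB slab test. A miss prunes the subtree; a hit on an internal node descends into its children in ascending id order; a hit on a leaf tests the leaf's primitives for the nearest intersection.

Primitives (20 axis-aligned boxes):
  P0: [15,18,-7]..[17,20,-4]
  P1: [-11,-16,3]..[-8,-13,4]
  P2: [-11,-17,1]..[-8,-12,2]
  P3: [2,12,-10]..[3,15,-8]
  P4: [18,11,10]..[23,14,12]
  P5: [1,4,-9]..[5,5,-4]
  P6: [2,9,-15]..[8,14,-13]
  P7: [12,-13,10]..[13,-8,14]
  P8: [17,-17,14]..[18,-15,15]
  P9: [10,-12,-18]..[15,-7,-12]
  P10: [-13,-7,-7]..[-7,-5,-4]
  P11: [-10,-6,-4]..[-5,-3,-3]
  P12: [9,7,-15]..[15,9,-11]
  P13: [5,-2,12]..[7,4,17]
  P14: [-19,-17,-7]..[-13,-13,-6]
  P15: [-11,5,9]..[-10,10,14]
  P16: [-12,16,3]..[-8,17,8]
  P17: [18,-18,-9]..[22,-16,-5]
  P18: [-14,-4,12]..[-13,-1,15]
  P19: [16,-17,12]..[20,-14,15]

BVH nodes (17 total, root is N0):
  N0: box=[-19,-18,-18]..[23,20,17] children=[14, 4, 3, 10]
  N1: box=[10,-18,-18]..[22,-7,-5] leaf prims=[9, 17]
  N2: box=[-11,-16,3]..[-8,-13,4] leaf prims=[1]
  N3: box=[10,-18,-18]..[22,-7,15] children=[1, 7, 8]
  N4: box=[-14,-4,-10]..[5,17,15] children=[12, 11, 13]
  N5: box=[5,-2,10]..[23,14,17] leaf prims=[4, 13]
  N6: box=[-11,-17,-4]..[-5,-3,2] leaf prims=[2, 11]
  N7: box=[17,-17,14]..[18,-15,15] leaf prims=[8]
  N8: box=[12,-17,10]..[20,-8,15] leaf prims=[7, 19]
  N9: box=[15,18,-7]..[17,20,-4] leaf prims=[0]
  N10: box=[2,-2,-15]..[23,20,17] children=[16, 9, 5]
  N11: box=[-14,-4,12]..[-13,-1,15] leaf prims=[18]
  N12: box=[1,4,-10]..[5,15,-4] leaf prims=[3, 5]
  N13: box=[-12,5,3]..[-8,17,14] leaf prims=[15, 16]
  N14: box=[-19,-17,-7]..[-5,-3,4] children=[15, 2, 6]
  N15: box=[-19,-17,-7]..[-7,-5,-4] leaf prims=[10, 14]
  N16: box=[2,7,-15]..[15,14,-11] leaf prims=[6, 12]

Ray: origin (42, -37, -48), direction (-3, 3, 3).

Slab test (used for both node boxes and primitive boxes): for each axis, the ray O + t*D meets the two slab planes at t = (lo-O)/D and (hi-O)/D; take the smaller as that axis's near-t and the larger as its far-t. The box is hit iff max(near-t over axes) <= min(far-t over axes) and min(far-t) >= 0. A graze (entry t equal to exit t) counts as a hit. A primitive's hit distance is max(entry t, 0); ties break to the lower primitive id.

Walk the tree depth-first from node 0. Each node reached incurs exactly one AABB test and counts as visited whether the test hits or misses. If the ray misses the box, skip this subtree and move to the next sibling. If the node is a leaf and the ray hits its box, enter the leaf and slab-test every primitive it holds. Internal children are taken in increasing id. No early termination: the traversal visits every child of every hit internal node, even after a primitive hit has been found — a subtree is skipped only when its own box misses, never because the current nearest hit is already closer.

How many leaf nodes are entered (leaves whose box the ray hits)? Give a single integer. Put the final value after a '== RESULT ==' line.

Trace the traversal:
N0 x:[19/3,61/3] y:[19/3,19] z:[10,65/3] -> hit [10,19], descend [3, 4, 10, 14]
  N3 x:[20/3,32/3] y:[19/3,10] z:[10,21] -> hit [10,10], descend [1, 7, 8]
    N1 x:[20/3,32/3] y:[19/3,10] z:[10,43/3] -> hit [10,10] leaf, test {P9@t=10, P17(miss)}
    N7 x:[8,25/3] y:[20/3,22/3] z:[62/3,21] -> miss, prune
    N8 x:[22/3,10] y:[20/3,29/3] z:[58/3,21] -> miss, prune
  N4 x:[37/3,56/3] y:[11,18] z:[38/3,21] -> hit [38/3,18], descend [11, 12, 13]
    N11 x:[55/3,56/3] y:[11,12] z:[20,21] -> miss, prune
    N12 x:[37/3,41/3] y:[41/3,52/3] z:[38/3,44/3] -> hit [41/3,41/3] leaf, test {P3(miss), P5@t=41/3}
    N13 x:[50/3,18] y:[14,18] z:[17,62/3] -> hit [17,18] leaf, test {P15(miss), P16@t=53/3}
  N10 x:[19/3,40/3] y:[35/3,19] z:[11,65/3] -> hit [35/3,40/3], descend [5, 9, 16]
    N5 x:[19/3,37/3] y:[35/3,17] z:[58/3,65/3] -> miss, prune
    N9 x:[25/3,9] y:[55/3,19] z:[41/3,44/3] -> miss, prune
    N16 x:[9,40/3] y:[44/3,17] z:[11,37/3] -> miss, prune
  N14 x:[47/3,61/3] y:[20/3,34/3] z:[41/3,52/3] -> miss, prune

Visited [0, 3, 1, 7, 8, 4, 11, 12, 13, 10, 5, 9, 16, 14]. Tests: 14 box, 3 leaf. Nearest: P9.

== RESULT ==
3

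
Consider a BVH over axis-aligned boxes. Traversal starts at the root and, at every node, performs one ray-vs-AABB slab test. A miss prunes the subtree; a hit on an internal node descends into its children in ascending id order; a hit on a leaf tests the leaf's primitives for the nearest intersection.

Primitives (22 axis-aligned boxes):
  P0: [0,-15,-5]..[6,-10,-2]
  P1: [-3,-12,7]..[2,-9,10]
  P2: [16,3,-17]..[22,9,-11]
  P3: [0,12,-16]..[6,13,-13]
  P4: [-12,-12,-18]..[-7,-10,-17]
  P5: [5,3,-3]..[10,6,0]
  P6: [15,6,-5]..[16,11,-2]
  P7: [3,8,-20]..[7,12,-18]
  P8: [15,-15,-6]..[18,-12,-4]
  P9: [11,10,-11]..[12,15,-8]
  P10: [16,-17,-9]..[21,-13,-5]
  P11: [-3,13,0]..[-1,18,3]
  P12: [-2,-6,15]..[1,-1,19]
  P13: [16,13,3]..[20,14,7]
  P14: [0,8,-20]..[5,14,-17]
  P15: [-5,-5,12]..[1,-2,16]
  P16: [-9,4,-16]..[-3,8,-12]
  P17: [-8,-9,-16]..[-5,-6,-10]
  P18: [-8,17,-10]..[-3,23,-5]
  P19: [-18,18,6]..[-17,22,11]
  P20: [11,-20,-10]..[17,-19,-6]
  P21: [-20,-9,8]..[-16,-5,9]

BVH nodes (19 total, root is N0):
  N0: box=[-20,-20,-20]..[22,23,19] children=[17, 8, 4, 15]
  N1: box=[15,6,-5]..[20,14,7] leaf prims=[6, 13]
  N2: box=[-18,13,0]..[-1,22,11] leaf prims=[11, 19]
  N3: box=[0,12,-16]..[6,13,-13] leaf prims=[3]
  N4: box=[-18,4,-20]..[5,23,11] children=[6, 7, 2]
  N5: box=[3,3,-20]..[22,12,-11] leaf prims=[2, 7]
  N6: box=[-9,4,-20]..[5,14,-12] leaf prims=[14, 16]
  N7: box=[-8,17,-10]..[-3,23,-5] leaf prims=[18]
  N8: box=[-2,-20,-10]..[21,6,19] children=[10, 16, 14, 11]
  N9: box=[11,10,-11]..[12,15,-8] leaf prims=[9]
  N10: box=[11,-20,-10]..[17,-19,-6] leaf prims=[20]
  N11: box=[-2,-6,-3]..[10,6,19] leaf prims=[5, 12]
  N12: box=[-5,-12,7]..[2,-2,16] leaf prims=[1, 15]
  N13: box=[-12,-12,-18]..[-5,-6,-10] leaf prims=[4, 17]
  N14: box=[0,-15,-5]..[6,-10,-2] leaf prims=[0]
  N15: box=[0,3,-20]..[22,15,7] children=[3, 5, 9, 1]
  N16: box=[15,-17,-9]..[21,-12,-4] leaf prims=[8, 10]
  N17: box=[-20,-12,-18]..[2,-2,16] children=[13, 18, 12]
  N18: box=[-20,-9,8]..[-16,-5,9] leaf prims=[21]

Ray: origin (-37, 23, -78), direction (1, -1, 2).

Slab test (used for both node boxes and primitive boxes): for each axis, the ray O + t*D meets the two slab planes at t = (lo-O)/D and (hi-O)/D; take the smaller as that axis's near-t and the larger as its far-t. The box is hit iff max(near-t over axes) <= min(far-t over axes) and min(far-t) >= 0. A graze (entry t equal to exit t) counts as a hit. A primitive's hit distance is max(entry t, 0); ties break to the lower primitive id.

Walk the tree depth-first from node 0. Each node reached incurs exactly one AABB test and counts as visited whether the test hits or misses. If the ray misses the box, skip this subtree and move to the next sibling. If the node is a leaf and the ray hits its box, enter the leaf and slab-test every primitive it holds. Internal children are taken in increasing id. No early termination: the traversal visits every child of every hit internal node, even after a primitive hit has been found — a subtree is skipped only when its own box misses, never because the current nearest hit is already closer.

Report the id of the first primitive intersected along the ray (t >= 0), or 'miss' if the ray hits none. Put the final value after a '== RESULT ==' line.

Trace the traversal:
N0 x:[17,59] y:[0,43] z:[29,97/2] -> hit [29,43], descend [4, 8, 15, 17]
  N4 x:[19,42] y:[0,19] z:[29,89/2] -> miss, prune
  N8 x:[35,58] y:[17,43] z:[34,97/2] -> hit [35,43], descend [10, 11, 14, 16]
    N10 x:[48,54] y:[42,43] z:[34,36] -> miss, prune
    N11 x:[35,47] y:[17,29] z:[75/2,97/2] -> miss, prune
    N14 x:[37,43] y:[33,38] z:[73/2,38] -> hit [37,38] leaf, test {P0@t=37}
    N16 x:[52,58] y:[35,40] z:[69/2,37] -> miss, prune
  N15 x:[37,59] y:[8,20] z:[29,85/2] -> miss, prune
  N17 x:[17,39] y:[25,35] z:[30,47] -> hit [30,35], descend [12, 13, 18]
    N12 x:[32,39] y:[25,35] z:[85/2,47] -> miss, prune
    N13 x:[25,32] y:[29,35] z:[30,34] -> hit [30,32] leaf, test {P4(miss), P17@t=31}
    N18 x:[17,21] y:[28,32] z:[43,87/2] -> miss, prune

order=[0, 4, 8, 10, 11, 14, 16, 15, 17, 12, 13, 18]  |boxes|=12  |leaves|=2  hit=P17

== RESULT ==
17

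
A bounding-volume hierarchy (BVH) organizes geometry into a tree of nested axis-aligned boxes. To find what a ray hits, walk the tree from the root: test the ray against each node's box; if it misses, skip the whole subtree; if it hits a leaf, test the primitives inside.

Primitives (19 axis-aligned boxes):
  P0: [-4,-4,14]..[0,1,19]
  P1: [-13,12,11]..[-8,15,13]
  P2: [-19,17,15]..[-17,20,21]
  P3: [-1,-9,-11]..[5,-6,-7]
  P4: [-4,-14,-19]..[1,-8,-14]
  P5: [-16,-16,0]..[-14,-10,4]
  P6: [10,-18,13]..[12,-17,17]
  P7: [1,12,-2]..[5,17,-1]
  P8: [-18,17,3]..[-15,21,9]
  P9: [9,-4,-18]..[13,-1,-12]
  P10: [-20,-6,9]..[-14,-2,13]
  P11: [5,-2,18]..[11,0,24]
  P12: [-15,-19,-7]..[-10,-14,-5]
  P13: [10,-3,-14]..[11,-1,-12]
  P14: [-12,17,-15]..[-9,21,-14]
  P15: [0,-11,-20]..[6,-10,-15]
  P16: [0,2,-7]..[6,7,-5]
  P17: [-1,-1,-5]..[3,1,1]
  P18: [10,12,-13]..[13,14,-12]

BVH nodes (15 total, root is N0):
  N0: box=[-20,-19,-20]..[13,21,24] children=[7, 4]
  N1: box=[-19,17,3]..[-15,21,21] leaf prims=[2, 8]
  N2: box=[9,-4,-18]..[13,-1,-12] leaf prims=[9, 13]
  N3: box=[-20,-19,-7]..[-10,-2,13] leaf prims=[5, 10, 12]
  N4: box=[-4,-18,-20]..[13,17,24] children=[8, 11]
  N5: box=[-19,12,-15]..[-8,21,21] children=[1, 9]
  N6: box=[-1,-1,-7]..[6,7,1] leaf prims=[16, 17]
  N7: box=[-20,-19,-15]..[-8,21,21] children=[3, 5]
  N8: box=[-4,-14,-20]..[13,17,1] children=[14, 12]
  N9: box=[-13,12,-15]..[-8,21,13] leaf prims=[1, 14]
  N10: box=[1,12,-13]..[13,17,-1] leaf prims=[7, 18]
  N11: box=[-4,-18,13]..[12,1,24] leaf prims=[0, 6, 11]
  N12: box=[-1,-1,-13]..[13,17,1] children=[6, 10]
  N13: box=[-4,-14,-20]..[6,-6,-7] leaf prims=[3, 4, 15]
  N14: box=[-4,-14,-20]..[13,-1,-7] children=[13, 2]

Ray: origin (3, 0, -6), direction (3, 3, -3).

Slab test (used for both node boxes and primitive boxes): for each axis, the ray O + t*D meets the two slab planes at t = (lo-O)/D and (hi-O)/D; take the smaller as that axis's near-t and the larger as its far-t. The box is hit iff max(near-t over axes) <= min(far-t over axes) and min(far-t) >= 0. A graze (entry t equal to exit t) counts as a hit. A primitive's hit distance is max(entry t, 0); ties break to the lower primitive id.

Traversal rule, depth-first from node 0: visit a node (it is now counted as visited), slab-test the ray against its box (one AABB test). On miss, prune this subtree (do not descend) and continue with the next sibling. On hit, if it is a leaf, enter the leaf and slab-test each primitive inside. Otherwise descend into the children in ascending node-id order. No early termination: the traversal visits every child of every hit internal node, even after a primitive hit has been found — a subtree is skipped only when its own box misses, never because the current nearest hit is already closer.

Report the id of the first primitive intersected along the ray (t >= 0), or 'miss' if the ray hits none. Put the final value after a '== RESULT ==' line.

Traverse from the root:
N0 x:[-23/3,10/3] y:[-19/3,7] z:[-10,14/3] -> hit [-19/3,10/3], descend [4, 7]
  N4 x:[-7/3,10/3] y:[-6,17/3] z:[-10,14/3] -> hit [-7/3,10/3], descend [8, 11]
    N8 x:[-7/3,10/3] y:[-14/3,17/3] z:[-7/3,14/3] -> hit [-7/3,10/3], descend [12, 14]
      N12 x:[-4/3,10/3] y:[-1/3,17/3] z:[-7/3,7/3] -> hit [-1/3,7/3], descend [6, 10]
        N6 x:[-4/3,1] y:[-1/3,7/3] z:[-7/3,1/3] -> hit [-1/3,1/3] leaf, test {P16(miss), P17(miss)}
        N10 x:[-2/3,10/3] y:[4,17/3] z:[-5/3,7/3] -> miss, prune
      N14 x:[-7/3,10/3] y:[-14/3,-1/3] z:[1/3,14/3] -> miss, prune
    N11 x:[-7/3,3] y:[-6,1/3] z:[-10,-19/3] -> miss, prune
  N7 x:[-23/3,-11/3] y:[-19/3,7] z:[-9,3] -> miss, prune

9 AABB tests over nodes [0, 4, 8, 12, 6, 10, 14, 11, 7]; 1 leaf entered; closest miss.

== RESULT ==
miss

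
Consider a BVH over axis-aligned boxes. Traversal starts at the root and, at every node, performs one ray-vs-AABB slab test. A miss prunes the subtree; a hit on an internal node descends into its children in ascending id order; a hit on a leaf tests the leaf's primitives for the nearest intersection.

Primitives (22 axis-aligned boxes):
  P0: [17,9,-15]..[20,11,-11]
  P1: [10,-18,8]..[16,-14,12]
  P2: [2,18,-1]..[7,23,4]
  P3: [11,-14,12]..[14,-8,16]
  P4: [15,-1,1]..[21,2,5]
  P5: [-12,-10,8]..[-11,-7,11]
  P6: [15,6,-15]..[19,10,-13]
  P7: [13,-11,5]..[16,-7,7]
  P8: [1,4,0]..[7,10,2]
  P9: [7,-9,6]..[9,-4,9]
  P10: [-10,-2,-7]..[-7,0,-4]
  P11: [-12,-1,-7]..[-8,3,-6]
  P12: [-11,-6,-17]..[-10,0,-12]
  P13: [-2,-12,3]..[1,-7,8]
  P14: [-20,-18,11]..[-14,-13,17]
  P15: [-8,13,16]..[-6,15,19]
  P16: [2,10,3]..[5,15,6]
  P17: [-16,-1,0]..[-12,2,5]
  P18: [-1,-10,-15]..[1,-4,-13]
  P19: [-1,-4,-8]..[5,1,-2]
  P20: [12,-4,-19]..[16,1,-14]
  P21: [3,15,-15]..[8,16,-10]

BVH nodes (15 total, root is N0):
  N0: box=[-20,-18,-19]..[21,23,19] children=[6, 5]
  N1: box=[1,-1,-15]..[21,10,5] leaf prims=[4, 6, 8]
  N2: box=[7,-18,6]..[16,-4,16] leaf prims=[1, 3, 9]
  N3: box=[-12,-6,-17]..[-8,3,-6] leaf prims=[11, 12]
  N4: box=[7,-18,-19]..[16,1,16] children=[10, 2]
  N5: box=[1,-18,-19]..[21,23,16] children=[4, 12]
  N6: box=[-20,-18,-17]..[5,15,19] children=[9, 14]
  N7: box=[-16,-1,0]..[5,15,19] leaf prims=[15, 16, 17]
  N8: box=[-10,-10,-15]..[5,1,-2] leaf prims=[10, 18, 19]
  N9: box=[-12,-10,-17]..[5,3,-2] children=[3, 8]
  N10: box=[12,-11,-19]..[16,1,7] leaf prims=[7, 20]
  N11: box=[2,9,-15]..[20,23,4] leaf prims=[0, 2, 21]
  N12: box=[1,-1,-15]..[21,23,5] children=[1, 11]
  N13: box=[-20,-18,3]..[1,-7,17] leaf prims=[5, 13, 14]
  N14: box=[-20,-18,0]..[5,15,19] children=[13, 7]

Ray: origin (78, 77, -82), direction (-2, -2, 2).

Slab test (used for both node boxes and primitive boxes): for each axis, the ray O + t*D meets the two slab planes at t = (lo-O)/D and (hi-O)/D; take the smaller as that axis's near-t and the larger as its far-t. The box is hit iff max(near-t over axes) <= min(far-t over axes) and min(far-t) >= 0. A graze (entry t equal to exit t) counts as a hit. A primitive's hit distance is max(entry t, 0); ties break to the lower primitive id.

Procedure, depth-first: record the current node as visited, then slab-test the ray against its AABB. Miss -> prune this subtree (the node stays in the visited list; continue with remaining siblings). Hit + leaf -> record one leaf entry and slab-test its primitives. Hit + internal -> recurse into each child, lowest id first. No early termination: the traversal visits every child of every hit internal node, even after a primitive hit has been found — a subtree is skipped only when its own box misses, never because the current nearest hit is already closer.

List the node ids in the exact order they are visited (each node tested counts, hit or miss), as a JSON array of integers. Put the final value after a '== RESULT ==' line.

Walk:
N0 x:[57/2,49] y:[27,95/2] z:[63/2,101/2] -> hit [63/2,95/2], descend [5, 6]
  N5 x:[57/2,77/2] y:[27,95/2] z:[63/2,49] -> hit [63/2,77/2], descend [4, 12]
    N4 x:[31,71/2] y:[38,95/2] z:[63/2,49] -> miss, prune
    N12 x:[57/2,77/2] y:[27,39] z:[67/2,87/2] -> hit [67/2,77/2], descend [1, 11]
      N1 x:[57/2,77/2] y:[67/2,39] z:[67/2,87/2] -> hit [67/2,77/2] leaf, test {P4(miss), P6(miss), P8(miss)}
      N11 x:[29,38] y:[27,34] z:[67/2,43] -> hit [67/2,34] leaf, test {P0(miss), P2(miss), P21(miss)}
  N6 x:[73/2,49] y:[31,95/2] z:[65/2,101/2] -> hit [73/2,95/2], descend [9, 14]
    N9 x:[73/2,45] y:[37,87/2] z:[65/2,40] -> hit [37,40], descend [3, 8]
      N3 x:[43,45] y:[37,83/2] z:[65/2,38] -> miss, prune
      N8 x:[73/2,44] y:[38,87/2] z:[67/2,40] -> hit [38,40] leaf, test {P10(miss), P18(miss), P19@t=38}
    N14 x:[73/2,49] y:[31,95/2] z:[41,101/2] -> hit [41,95/2], descend [7, 13]
      N7 x:[73/2,47] y:[31,39] z:[41,101/2] -> miss, prune
      N13 x:[77/2,49] y:[42,95/2] z:[85/2,99/2] -> hit [85/2,95/2] leaf, test {P5(miss), P13(miss), P14@t=93/2}

Visited [0, 5, 4, 12, 1, 11, 6, 9, 3, 8, 14, 7, 13]. Tests: 13 box, 4 leaf. Nearest: P19.

== RESULT ==
[0, 5, 4, 12, 1, 11, 6, 9, 3, 8, 14, 7, 13]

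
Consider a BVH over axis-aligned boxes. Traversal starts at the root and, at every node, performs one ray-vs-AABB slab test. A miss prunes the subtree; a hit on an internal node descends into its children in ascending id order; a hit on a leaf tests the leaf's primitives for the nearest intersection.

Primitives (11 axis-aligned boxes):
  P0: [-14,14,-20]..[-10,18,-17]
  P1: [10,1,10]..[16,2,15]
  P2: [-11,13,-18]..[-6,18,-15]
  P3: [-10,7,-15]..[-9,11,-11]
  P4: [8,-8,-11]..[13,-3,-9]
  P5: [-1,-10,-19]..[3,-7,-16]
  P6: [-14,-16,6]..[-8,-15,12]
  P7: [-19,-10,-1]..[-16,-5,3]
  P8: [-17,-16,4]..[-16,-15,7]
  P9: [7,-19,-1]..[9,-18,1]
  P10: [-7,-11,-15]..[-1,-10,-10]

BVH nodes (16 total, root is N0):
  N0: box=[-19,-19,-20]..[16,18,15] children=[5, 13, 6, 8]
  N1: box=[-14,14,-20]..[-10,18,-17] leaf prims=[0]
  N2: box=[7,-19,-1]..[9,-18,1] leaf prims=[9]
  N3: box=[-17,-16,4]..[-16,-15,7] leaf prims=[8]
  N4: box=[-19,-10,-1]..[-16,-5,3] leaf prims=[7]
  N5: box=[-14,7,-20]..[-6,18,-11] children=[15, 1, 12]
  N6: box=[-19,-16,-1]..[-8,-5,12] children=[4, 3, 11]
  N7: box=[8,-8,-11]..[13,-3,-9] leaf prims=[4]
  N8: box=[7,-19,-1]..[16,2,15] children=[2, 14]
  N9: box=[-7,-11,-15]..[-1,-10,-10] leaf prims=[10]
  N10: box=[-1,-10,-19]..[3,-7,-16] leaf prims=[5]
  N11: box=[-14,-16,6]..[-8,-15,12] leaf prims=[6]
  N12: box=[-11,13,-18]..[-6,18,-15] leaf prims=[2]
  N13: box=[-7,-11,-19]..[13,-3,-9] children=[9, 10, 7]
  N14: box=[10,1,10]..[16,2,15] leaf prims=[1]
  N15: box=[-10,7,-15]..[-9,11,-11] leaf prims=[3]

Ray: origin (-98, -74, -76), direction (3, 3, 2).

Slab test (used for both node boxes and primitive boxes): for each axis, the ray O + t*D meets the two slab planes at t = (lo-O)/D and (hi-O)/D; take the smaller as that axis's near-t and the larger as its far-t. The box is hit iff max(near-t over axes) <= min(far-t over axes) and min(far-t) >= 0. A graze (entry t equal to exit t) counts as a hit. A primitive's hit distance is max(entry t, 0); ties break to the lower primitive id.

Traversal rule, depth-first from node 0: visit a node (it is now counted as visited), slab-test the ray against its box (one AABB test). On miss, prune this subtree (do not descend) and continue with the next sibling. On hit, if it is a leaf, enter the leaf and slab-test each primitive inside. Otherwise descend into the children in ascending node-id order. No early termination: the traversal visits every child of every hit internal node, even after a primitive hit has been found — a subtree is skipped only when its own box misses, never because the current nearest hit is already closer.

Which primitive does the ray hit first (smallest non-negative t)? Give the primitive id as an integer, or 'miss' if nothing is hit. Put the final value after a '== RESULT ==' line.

Walk:
N0 x:[79/3,38] y:[55/3,92/3] z:[28,91/2] -> hit [28,92/3], descend [5, 6, 8, 13]
  N5 x:[28,92/3] y:[27,92/3] z:[28,65/2] -> hit [28,92/3], descend [1, 12, 15]
    N1 x:[28,88/3] y:[88/3,92/3] z:[28,59/2] -> hit [88/3,88/3] leaf, test {P0@t=88/3}
    N12 x:[29,92/3] y:[29,92/3] z:[29,61/2] -> hit [29,61/2] leaf, test {P2@t=29}
    N15 x:[88/3,89/3] y:[27,85/3] z:[61/2,65/2] -> miss, prune
  N6 x:[79/3,30] y:[58/3,23] z:[75/2,44] -> miss, prune
  N8 x:[35,38] y:[55/3,76/3] z:[75/2,91/2] -> miss, prune
  N13 x:[91/3,37] y:[21,71/3] z:[57/2,67/2] -> miss, prune

order=[0, 5, 1, 12, 15, 6, 8, 13]  |boxes|=8  |leaves|=2  hit=P2

== RESULT ==
2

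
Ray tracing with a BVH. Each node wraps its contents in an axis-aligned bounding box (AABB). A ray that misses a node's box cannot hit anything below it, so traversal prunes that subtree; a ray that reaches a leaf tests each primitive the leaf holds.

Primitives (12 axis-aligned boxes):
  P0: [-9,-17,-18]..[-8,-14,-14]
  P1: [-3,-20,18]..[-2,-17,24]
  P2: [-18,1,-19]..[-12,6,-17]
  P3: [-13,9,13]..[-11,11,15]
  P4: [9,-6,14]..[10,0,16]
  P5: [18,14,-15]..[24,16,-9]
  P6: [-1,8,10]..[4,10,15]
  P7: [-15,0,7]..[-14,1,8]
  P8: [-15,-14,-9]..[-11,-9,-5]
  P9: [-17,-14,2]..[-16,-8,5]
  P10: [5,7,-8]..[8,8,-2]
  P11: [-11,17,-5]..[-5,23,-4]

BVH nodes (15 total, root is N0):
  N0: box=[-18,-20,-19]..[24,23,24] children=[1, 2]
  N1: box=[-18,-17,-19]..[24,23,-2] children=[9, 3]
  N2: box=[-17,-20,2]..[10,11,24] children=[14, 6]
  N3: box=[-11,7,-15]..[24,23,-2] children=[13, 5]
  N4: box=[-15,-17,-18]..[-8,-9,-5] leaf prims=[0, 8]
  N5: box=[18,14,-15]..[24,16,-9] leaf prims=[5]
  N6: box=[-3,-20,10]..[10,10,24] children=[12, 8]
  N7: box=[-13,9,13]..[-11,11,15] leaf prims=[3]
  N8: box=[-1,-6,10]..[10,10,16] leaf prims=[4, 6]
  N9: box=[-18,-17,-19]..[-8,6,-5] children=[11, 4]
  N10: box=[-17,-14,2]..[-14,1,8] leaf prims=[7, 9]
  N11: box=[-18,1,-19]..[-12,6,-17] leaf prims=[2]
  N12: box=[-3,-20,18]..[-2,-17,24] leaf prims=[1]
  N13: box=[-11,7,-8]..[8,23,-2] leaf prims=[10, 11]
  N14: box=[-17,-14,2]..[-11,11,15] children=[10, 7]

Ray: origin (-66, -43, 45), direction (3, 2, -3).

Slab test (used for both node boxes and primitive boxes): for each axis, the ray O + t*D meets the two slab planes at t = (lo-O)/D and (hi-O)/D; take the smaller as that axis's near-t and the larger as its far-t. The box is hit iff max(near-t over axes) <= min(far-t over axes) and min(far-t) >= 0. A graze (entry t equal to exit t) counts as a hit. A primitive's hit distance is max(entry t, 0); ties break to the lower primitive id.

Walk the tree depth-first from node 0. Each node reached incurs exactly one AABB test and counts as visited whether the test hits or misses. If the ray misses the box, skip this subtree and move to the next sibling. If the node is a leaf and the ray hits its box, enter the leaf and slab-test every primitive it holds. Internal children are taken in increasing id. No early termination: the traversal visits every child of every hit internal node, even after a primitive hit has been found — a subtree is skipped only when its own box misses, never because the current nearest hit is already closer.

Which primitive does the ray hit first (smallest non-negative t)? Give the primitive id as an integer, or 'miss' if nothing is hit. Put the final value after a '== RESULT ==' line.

Walk:
N0 x:[16,30] y:[23/2,33] z:[7,64/3] -> hit [16,64/3], descend [1, 2]
  N1 x:[16,30] y:[13,33] z:[47/3,64/3] -> hit [16,64/3], descend [3, 9]
    N3 x:[55/3,30] y:[25,33] z:[47/3,20] -> miss, prune
    N9 x:[16,58/3] y:[13,49/2] z:[50/3,64/3] -> hit [50/3,58/3], descend [4, 11]
      N4 x:[17,58/3] y:[13,17] z:[50/3,21] -> hit [17,17] leaf, test {P0(miss), P8@t=17}
      N11 x:[16,18] y:[22,49/2] z:[62/3,64/3] -> miss, prune
  N2 x:[49/3,76/3] y:[23/2,27] z:[7,43/3] -> miss, prune

Visited [0, 1, 3, 9, 4, 11, 2]. Tests: 7 box, 1 leaf. Nearest: P8.

== RESULT ==
8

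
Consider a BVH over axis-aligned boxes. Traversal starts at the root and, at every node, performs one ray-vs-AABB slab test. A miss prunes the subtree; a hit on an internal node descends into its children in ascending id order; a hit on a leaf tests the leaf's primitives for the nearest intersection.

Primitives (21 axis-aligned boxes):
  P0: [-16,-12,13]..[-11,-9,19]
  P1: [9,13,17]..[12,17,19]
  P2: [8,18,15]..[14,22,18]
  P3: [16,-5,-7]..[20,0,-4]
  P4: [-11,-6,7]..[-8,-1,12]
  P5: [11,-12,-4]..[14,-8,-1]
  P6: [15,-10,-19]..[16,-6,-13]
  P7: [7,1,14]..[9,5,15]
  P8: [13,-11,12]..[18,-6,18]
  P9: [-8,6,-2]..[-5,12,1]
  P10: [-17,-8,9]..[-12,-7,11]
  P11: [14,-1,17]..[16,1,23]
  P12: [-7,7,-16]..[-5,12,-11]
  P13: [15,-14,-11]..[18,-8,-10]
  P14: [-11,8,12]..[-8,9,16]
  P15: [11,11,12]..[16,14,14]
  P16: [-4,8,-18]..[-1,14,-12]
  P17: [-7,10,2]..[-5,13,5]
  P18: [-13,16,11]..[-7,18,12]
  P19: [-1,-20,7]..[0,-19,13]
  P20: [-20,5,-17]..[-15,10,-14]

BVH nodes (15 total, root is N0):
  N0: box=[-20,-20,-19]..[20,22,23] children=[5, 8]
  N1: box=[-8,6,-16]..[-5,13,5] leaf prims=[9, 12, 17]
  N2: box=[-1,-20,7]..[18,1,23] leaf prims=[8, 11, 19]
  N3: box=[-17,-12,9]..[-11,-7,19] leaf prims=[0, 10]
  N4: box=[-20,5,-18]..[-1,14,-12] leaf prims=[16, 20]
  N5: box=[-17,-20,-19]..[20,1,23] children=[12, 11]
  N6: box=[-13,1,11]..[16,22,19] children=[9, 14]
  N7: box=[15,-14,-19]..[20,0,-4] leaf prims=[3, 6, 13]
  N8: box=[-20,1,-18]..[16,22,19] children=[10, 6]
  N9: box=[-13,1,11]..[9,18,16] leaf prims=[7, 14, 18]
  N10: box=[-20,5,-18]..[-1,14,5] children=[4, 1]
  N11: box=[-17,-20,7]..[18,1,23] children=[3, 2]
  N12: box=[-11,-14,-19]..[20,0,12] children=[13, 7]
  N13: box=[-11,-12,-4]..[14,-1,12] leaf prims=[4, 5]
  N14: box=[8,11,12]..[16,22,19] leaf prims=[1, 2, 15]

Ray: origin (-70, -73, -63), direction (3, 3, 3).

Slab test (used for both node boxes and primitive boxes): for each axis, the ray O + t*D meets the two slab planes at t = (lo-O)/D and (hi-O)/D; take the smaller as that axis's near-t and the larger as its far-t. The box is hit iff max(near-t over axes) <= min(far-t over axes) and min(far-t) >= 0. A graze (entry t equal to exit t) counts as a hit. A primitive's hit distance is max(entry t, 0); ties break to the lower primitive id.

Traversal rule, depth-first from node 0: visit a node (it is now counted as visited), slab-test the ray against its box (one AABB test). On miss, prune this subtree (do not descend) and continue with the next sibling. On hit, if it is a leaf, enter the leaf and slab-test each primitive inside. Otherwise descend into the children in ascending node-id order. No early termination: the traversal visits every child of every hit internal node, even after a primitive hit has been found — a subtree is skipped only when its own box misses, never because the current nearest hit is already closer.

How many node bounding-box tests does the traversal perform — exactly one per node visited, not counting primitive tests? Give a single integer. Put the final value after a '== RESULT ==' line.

Trace the traversal:
N0 x:[50/3,30] y:[53/3,95/3] z:[44/3,86/3] -> hit [53/3,86/3], descend [5, 8]
  N5 x:[53/3,30] y:[53/3,74/3] z:[44/3,86/3] -> hit [53/3,74/3], descend [11, 12]
    N11 x:[53/3,88/3] y:[53/3,74/3] z:[70/3,86/3] -> hit [70/3,74/3], descend [2, 3]
      N2 x:[23,88/3] y:[53/3,74/3] z:[70/3,86/3] -> hit [70/3,74/3] leaf, test {P8(miss), P11(miss), P19(miss)}
      N3 x:[53/3,59/3] y:[61/3,22] z:[24,82/3] -> miss, prune
    N12 x:[59/3,30] y:[59/3,73/3] z:[44/3,25] -> hit [59/3,73/3], descend [7, 13]
      N7 x:[85/3,30] y:[59/3,73/3] z:[44/3,59/3] -> miss, prune
      N13 x:[59/3,28] y:[61/3,24] z:[59/3,25] -> hit [61/3,24] leaf, test {P4(miss), P5(miss)}
  N8 x:[50/3,86/3] y:[74/3,95/3] z:[15,82/3] -> hit [74/3,82/3], descend [6, 10]
    N6 x:[19,86/3] y:[74/3,95/3] z:[74/3,82/3] -> hit [74/3,82/3], descend [9, 14]
      N9 x:[19,79/3] y:[74/3,91/3] z:[74/3,79/3] -> hit [74/3,79/3] leaf, test {P7@t=77/3, P14(miss), P18(miss)}
      N14 x:[26,86/3] y:[28,95/3] z:[25,82/3] -> miss, prune
    N10 x:[50/3,23] y:[26,29] z:[15,68/3] -> miss, prune

Summary -> nodes [0, 5, 11, 2, 3, 12, 7, 13, 8, 6, 9, 14, 10]; box-tests=13; leaf-entries=3; first=P7

== RESULT ==
13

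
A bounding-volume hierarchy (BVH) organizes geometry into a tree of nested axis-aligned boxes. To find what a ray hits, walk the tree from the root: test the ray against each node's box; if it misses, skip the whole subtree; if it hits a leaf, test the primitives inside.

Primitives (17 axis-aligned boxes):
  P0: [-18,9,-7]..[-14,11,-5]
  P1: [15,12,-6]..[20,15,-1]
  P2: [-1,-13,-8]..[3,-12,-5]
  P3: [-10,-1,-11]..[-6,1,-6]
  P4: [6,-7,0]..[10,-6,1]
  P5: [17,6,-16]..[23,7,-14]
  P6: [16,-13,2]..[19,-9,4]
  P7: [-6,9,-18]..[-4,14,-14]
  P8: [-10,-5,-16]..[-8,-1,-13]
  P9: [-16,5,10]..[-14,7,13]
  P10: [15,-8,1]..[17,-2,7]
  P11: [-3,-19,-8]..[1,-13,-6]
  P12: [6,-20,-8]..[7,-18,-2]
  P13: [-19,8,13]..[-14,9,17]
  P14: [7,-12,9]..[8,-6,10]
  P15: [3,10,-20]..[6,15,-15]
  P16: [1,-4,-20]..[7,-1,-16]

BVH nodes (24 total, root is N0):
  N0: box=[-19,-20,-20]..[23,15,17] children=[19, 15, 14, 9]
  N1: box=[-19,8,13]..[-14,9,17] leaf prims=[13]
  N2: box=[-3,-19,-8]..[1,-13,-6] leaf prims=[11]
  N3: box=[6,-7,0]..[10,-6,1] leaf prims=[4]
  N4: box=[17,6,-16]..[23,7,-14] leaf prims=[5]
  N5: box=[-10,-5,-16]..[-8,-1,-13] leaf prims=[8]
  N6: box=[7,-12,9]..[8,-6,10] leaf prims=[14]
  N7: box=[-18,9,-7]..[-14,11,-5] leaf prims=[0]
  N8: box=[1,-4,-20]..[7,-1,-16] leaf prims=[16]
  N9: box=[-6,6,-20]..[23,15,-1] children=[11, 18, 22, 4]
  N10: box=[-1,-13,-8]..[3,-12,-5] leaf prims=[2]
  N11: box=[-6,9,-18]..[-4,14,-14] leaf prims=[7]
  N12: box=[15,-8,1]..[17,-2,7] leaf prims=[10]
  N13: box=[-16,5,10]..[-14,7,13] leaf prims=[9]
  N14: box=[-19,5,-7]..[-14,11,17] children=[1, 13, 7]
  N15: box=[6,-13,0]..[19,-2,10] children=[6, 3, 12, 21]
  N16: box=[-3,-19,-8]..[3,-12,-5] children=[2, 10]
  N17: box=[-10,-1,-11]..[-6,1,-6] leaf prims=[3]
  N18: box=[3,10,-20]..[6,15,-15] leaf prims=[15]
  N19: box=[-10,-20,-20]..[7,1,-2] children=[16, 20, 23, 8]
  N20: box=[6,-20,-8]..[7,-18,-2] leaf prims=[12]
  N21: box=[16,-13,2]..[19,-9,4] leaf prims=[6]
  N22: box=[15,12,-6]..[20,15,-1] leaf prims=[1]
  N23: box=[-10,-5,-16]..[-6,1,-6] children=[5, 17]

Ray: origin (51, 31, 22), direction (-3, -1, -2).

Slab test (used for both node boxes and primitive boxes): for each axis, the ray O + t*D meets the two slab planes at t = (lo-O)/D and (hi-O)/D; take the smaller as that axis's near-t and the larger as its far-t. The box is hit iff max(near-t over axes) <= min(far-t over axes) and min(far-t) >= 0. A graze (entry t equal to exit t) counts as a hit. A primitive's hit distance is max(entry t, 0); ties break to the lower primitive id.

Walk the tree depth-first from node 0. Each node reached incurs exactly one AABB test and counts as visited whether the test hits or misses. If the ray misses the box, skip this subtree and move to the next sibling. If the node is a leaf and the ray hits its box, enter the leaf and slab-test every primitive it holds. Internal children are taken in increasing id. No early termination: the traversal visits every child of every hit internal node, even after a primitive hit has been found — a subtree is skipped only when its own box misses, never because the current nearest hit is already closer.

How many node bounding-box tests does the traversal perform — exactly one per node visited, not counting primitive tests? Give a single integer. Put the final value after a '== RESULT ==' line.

Trace the traversal:
N0 x:[28/3,70/3] y:[16,51] z:[5/2,21] -> hit [16,21], descend [9, 14, 15, 19]
  N9 x:[28/3,19] y:[16,25] z:[23/2,21] -> hit [16,19], descend [4, 11, 18, 22]
    N4 x:[28/3,34/3] y:[24,25] z:[18,19] -> miss, prune
    N11 x:[55/3,19] y:[17,22] z:[18,20] -> hit [55/3,19] leaf, test {P7@t=55/3}
    N18 x:[15,16] y:[16,21] z:[37/2,21] -> miss, prune
    N22 x:[31/3,12] y:[16,19] z:[23/2,14] -> miss, prune
  N14 x:[65/3,70/3] y:[20,26] z:[5/2,29/2] -> miss, prune
  N15 x:[32/3,15] y:[33,44] z:[6,11] -> miss, prune
  N19 x:[44/3,61/3] y:[30,51] z:[12,21] -> miss, prune

Visited [0, 9, 4, 11, 18, 22, 14, 15, 19]. Tests: 9 box, 1 leaf. Nearest: P7.

== RESULT ==
9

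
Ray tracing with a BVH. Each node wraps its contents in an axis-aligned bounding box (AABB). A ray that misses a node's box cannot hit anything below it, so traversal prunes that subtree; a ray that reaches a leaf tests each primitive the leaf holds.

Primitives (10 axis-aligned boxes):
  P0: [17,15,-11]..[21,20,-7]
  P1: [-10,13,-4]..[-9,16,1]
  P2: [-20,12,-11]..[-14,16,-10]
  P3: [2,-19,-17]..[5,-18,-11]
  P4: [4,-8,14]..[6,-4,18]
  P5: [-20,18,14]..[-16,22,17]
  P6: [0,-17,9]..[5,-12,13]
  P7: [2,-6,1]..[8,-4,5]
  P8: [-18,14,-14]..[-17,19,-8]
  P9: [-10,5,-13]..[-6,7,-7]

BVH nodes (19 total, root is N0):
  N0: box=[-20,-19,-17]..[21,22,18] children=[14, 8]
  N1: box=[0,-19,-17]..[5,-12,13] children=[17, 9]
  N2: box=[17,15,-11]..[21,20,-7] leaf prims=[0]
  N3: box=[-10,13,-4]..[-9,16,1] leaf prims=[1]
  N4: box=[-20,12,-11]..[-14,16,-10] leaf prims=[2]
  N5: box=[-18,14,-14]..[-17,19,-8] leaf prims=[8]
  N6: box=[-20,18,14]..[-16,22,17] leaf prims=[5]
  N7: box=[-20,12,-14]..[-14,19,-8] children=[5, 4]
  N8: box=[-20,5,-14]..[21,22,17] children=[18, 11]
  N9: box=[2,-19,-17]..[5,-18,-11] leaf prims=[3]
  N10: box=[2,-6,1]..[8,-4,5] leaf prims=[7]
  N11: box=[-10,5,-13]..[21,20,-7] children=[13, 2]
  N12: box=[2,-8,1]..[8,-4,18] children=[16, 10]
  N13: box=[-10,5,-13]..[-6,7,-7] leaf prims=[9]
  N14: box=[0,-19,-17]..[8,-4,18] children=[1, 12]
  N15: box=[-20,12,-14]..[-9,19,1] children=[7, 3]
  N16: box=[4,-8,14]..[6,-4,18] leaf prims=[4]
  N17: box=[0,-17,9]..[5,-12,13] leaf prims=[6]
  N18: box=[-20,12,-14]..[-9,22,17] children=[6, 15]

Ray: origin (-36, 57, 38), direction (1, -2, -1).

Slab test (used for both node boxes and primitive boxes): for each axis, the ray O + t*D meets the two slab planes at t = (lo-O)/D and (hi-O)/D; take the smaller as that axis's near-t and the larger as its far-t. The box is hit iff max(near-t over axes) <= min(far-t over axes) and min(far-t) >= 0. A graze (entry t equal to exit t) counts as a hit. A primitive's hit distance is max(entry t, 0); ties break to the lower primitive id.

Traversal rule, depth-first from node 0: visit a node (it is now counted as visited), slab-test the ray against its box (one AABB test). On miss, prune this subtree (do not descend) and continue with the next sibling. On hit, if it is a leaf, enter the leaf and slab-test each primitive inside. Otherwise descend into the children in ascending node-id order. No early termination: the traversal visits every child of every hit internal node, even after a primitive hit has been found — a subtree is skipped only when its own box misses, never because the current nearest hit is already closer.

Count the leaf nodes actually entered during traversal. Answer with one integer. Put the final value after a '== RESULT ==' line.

Trace the traversal:
N0 x:[16,57] y:[35/2,38] z:[20,55] -> hit [20,38], descend [8, 14]
  N8 x:[16,57] y:[35/2,26] z:[21,52] -> hit [21,26], descend [11, 18]
    N11 x:[26,57] y:[37/2,26] z:[45,51] -> miss, prune
    N18 x:[16,27] y:[35/2,45/2] z:[21,52] -> hit [21,45/2], descend [6, 15]
      N6 x:[16,20] y:[35/2,39/2] z:[21,24] -> miss, prune
      N15 x:[16,27] y:[19,45/2] z:[37,52] -> miss, prune
  N14 x:[36,44] y:[61/2,38] z:[20,55] -> hit [36,38], descend [1, 12]
    N1 x:[36,41] y:[69/2,38] z:[25,55] -> hit [36,38], descend [9, 17]
      N9 x:[38,41] y:[75/2,38] z:[49,55] -> miss, prune
      N17 x:[36,41] y:[69/2,37] z:[25,29] -> miss, prune
    N12 x:[38,44] y:[61/2,65/2] z:[20,37] -> miss, prune

Visited [0, 8, 11, 18, 6, 15, 14, 1, 9, 17, 12]. Tests: 11 box, 0 leaf. Nearest: miss.

== RESULT ==
0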